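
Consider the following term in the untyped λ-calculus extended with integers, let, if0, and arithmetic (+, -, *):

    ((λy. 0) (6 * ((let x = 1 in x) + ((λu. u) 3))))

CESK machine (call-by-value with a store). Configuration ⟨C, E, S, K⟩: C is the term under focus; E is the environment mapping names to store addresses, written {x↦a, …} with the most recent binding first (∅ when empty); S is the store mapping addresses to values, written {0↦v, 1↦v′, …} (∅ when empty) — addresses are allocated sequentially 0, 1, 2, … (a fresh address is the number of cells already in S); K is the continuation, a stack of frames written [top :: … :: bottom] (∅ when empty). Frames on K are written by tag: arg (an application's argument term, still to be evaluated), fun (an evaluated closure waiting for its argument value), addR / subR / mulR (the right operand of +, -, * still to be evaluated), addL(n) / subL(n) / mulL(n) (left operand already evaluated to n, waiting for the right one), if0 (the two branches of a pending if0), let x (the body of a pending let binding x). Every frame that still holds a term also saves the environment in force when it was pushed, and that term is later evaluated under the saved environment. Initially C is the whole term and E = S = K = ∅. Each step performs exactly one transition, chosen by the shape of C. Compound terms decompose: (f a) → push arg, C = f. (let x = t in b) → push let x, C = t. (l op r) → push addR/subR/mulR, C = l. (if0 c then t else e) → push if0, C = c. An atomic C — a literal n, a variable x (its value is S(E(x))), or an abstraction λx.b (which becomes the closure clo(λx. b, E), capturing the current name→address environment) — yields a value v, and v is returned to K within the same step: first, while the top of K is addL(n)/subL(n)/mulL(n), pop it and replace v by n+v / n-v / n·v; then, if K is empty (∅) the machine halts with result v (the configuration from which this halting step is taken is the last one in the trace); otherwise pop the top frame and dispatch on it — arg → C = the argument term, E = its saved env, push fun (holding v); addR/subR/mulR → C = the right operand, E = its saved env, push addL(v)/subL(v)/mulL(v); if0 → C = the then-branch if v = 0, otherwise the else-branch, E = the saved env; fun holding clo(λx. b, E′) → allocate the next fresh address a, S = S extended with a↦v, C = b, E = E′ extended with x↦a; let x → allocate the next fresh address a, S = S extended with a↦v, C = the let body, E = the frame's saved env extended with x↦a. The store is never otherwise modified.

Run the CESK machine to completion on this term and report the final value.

Answer: 0

Execution trace:
t=0: [C=((λy. 0) (6 * ((let x = 1 in x) + ((λu. u) 3)))) | E=∅ | S=∅ | K=∅]
t=1: [C=(λy. 0) | E=∅ | S=∅ | K=[arg]]
t=2: [C=(6 * ((let x = 1 in x) + ((λu. u) 3))) | E=∅ | S=∅ | K=[fun]]
t=3: [C=6 | E=∅ | S=∅ | K=[mulR :: fun]]
t=4: [C=((let x = 1 in x) + ((λu. u) 3)) | E=∅ | S=∅ | K=[mulL(6) :: fun]]
t=5: [C=(let x = 1 in x) | E=∅ | S=∅ | K=[addR :: mulL(6) :: fun]]
t=6: [C=1 | E=∅ | S=∅ | K=[let x :: addR :: mulL(6) :: fun]]
t=7: [C=x | E={x↦0} | S={0↦1} | K=[addR :: mulL(6) :: fun]]
t=8: [C=((λu. u) 3) | E=∅ | S={0↦1} | K=[addL(1) :: mulL(6) :: fun]]
t=9: [C=(λu. u) | E=∅ | S={0↦1} | K=[arg :: addL(1) :: mulL(6) :: fun]]
t=10: [C=3 | E=∅ | S={0↦1} | K=[fun :: addL(1) :: mulL(6) :: fun]]
t=11: [C=u | E={u↦1} | S={0↦1, 1↦3} | K=[addL(1) :: mulL(6) :: fun]]
t=12: [C=0 | E={y↦2} | S={0↦1, 1↦3, 2↦24} | K=∅]
→ final value 0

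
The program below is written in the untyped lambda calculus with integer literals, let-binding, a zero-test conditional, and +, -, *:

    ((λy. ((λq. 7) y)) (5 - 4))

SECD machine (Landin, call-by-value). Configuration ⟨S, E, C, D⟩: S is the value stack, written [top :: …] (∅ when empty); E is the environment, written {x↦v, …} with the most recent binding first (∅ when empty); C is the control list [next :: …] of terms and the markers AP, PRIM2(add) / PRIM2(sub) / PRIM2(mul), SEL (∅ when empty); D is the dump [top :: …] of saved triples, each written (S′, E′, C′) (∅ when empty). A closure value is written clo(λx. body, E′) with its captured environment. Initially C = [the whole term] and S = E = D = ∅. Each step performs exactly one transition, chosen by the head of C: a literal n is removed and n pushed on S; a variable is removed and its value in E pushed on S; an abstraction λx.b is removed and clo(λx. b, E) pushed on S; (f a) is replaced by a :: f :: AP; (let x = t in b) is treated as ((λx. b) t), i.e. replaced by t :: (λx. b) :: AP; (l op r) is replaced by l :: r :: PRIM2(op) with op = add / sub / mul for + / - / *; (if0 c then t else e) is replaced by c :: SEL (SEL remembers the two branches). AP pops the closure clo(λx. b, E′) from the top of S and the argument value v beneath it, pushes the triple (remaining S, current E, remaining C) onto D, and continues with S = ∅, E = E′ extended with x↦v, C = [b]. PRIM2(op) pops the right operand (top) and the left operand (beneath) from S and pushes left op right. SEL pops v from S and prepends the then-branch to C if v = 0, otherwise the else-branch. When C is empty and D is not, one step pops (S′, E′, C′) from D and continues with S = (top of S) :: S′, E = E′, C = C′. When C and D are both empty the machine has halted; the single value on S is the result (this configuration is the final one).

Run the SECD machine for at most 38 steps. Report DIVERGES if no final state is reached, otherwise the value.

Answer: 7

Execution trace:
0. ⟨S=∅; E=∅; C=[((λy. ((λq. 7) y)) (5 - 4))]; D=∅⟩
1. ⟨S=∅; E=∅; C=[(5 - 4) :: (λy. ((λq. 7) y)) :: AP]; D=∅⟩
2. ⟨S=∅; E=∅; C=[5 :: 4 :: PRIM2(sub) :: (λy. ((λq. 7) y)) :: AP]; D=∅⟩
3. ⟨S=[5]; E=∅; C=[4 :: PRIM2(sub) :: (λy. ((λq. 7) y)) :: AP]; D=∅⟩
4. ⟨S=[4 :: 5]; E=∅; C=[PRIM2(sub) :: (λy. ((λq. 7) y)) :: AP]; D=∅⟩
5. ⟨S=[1]; E=∅; C=[(λy. ((λq. 7) y)) :: AP]; D=∅⟩
6. ⟨S=[clo(λy. ((λq. 7) y), ∅) :: 1]; E=∅; C=[AP]; D=∅⟩
7. ⟨S=∅; E={y↦1}; C=[((λq. 7) y)]; D=[(∅, ∅, ∅)]⟩
8. ⟨S=∅; E={y↦1}; C=[y :: (λq. 7) :: AP]; D=[(∅, ∅, ∅)]⟩
9. ⟨S=[1]; E={y↦1}; C=[(λq. 7) :: AP]; D=[(∅, ∅, ∅)]⟩
10. ⟨S=[clo(λq. 7, {y↦1}) :: 1]; E={y↦1}; C=[AP]; D=[(∅, ∅, ∅)]⟩
11. ⟨S=∅; E={q↦1, y↦1}; C=[7]; D=[(∅, {y↦1}, ∅) :: (∅, ∅, ∅)]⟩
12. ⟨S=[7]; E={q↦1, y↦1}; C=∅; D=[(∅, {y↦1}, ∅) :: (∅, ∅, ∅)]⟩
13. ⟨S=[7]; E={y↦1}; C=∅; D=[(∅, ∅, ∅)]⟩
14. ⟨S=[7]; E=∅; C=∅; D=∅⟩
→ final value 7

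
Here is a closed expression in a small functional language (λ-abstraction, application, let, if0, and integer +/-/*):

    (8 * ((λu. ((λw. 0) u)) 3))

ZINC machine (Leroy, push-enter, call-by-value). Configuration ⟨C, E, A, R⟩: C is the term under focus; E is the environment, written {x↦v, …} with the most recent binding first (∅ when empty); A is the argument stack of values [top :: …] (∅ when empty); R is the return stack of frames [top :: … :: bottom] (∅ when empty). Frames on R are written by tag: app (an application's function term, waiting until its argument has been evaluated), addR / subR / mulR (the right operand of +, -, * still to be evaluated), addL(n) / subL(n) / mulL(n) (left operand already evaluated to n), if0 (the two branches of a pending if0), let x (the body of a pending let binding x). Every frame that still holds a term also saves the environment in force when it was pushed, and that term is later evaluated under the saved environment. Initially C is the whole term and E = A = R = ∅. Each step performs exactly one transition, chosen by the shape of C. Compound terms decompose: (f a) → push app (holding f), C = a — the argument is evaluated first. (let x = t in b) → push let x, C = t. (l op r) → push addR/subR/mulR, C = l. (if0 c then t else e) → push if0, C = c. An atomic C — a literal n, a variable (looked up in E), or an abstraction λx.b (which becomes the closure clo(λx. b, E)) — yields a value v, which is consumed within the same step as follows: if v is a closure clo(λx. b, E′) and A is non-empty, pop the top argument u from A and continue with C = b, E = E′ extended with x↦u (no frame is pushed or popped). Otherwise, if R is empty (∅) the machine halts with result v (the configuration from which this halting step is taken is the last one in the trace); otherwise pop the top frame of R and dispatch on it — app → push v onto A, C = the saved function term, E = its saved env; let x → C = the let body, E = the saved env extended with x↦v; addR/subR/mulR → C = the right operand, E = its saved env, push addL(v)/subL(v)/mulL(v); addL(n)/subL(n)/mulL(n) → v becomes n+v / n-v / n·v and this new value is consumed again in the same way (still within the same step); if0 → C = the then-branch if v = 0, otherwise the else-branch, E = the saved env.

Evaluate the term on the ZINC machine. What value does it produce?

Answer: 0

Execution trace:
t=0: ⟨C=(8 * ((λu. ((λw. 0) u)) 3)); E=∅; A=∅; R=∅⟩
t=1: ⟨C=8; E=∅; A=∅; R=[mulR]⟩
t=2: ⟨C=((λu. ((λw. 0) u)) 3); E=∅; A=∅; R=[mulL(8)]⟩
t=3: ⟨C=3; E=∅; A=∅; R=[app :: mulL(8)]⟩
t=4: ⟨C=(λu. ((λw. 0) u)); E=∅; A=[3]; R=[mulL(8)]⟩
t=5: ⟨C=((λw. 0) u); E={u↦3}; A=∅; R=[mulL(8)]⟩
t=6: ⟨C=u; E={u↦3}; A=∅; R=[app :: mulL(8)]⟩
t=7: ⟨C=(λw. 0); E={u↦3}; A=[3]; R=[mulL(8)]⟩
t=8: ⟨C=0; E={w↦3, u↦3}; A=∅; R=[mulL(8)]⟩
→ final value 0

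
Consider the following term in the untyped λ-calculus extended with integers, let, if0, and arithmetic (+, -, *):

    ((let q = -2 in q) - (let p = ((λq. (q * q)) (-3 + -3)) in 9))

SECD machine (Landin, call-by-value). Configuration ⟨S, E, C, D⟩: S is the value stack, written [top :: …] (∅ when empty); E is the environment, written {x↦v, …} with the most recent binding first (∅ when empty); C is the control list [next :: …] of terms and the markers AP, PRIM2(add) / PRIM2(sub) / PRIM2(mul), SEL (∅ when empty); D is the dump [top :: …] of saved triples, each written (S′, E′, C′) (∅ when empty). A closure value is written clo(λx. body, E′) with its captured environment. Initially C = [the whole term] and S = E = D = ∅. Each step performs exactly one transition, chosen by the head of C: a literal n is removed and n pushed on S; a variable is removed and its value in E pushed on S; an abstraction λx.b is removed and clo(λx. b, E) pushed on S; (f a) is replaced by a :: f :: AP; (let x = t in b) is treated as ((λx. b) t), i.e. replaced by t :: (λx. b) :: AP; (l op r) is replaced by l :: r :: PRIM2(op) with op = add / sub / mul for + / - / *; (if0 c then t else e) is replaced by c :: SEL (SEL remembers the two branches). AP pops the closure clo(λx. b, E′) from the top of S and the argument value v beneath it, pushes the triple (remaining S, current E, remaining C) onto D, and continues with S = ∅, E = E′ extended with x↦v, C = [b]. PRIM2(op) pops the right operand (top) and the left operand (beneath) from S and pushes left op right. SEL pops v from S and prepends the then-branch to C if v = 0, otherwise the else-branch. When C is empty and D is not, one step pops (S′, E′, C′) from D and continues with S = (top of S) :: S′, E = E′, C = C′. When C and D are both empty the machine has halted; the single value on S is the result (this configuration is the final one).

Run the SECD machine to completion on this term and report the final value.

step 0: <S=∅, E=∅, C=[((let q = -2 in q) - (let p = ((λq. (q * q)) (-3 + -3)) in 9))], D=∅>
step 1: <S=∅, E=∅, C=[(let q = -2 in q) :: (let p = ((λq. (q * q)) (-3 + -3)) in 9) :: PRIM2(sub)], D=∅>
step 2: <S=∅, E=∅, C=[-2 :: (λq. q) :: AP :: (let p = ((λq. (q * q)) (-3 + -3)) in 9) :: PRIM2(sub)], D=∅>
step 3: <S=[-2], E=∅, C=[(λq. q) :: AP :: (let p = ((λq. (q * q)) (-3 + -3)) in 9) :: PRIM2(sub)], D=∅>
step 4: <S=[clo(λq. q, ∅) :: -2], E=∅, C=[AP :: (let p = ((λq. (q * q)) (-3 + -3)) in 9) :: PRIM2(sub)], D=∅>
step 5: <S=∅, E={q↦-2}, C=[q], D=[(∅, ∅, [(let p = ((λq. (q * q)) (-3 + -3)) in 9) :: PRIM2(sub)])]>
step 6: <S=[-2], E={q↦-2}, C=∅, D=[(∅, ∅, [(let p = ((λq. (q * q)) (-3 + -3)) in 9) :: PRIM2(sub)])]>
step 7: <S=[-2], E=∅, C=[(let p = ((λq. (q * q)) (-3 + -3)) in 9) :: PRIM2(sub)], D=∅>
step 8: <S=[-2], E=∅, C=[((λq. (q * q)) (-3 + -3)) :: (λp. 9) :: AP :: PRIM2(sub)], D=∅>
step 9: <S=[-2], E=∅, C=[(-3 + -3) :: (λq. (q * q)) :: AP :: (λp. 9) :: AP :: PRIM2(sub)], D=∅>
step 10: <S=[-2], E=∅, C=[-3 :: -3 :: PRIM2(add) :: (λq. (q * q)) :: AP :: (λp. 9) :: AP :: PRIM2(sub)], D=∅>
step 11: <S=[-3 :: -2], E=∅, C=[-3 :: PRIM2(add) :: (λq. (q * q)) :: AP :: (λp. 9) :: AP :: PRIM2(sub)], D=∅>
step 12: <S=[-3 :: -3 :: -2], E=∅, C=[PRIM2(add) :: (λq. (q * q)) :: AP :: (λp. 9) :: AP :: PRIM2(sub)], D=∅>
step 13: <S=[-6 :: -2], E=∅, C=[(λq. (q * q)) :: AP :: (λp. 9) :: AP :: PRIM2(sub)], D=∅>
step 14: <S=[clo(λq. (q * q), ∅) :: -6 :: -2], E=∅, C=[AP :: (λp. 9) :: AP :: PRIM2(sub)], D=∅>
step 15: <S=∅, E={q↦-6}, C=[(q * q)], D=[([-2], ∅, [(λp. 9) :: AP :: PRIM2(sub)])]>
step 16: <S=∅, E={q↦-6}, C=[q :: q :: PRIM2(mul)], D=[([-2], ∅, [(λp. 9) :: AP :: PRIM2(sub)])]>
step 17: <S=[-6], E={q↦-6}, C=[q :: PRIM2(mul)], D=[([-2], ∅, [(λp. 9) :: AP :: PRIM2(sub)])]>
step 18: <S=[-6 :: -6], E={q↦-6}, C=[PRIM2(mul)], D=[([-2], ∅, [(λp. 9) :: AP :: PRIM2(sub)])]>
step 19: <S=[36], E={q↦-6}, C=∅, D=[([-2], ∅, [(λp. 9) :: AP :: PRIM2(sub)])]>
step 20: <S=[36 :: -2], E=∅, C=[(λp. 9) :: AP :: PRIM2(sub)], D=∅>
step 21: <S=[clo(λp. 9, ∅) :: 36 :: -2], E=∅, C=[AP :: PRIM2(sub)], D=∅>
step 22: <S=∅, E={p↦36}, C=[9], D=[([-2], ∅, [PRIM2(sub)])]>
step 23: <S=[9], E={p↦36}, C=∅, D=[([-2], ∅, [PRIM2(sub)])]>
step 24: <S=[9 :: -2], E=∅, C=[PRIM2(sub)], D=∅>
step 25: <S=[-11], E=∅, C=∅, D=∅>
→ final value -11

Answer: -11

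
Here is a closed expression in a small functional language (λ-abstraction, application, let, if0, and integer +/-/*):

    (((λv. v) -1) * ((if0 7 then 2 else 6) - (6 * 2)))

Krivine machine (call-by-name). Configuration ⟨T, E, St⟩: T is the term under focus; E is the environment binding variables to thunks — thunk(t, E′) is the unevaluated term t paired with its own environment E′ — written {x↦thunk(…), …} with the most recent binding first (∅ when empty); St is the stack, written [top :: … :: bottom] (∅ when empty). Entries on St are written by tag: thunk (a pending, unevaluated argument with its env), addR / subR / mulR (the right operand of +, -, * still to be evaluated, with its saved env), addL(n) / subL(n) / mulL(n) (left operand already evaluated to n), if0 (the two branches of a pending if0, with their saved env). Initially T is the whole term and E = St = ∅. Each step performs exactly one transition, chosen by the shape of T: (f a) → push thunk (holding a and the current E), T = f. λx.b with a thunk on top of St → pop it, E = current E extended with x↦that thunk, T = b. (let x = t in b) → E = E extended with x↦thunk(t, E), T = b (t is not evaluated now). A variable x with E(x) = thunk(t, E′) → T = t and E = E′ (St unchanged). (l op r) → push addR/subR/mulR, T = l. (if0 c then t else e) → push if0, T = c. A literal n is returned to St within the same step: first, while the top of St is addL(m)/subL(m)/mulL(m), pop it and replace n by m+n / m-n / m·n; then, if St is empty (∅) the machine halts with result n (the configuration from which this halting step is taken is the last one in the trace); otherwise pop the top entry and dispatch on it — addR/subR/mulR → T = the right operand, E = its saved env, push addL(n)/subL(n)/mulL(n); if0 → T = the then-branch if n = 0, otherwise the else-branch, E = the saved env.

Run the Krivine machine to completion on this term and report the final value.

step 0: ⟨T=(((λv. v) -1) * ((if0 7 then 2 else 6) - (6 * 2))); E=∅; St=∅⟩
step 1: ⟨T=((λv. v) -1); E=∅; St=[mulR]⟩
step 2: ⟨T=(λv. v); E=∅; St=[thunk :: mulR]⟩
step 3: ⟨T=v; E={v↦thunk(-1, ∅)}; St=[mulR]⟩
step 4: ⟨T=-1; E=∅; St=[mulR]⟩
step 5: ⟨T=((if0 7 then 2 else 6) - (6 * 2)); E=∅; St=[mulL(-1)]⟩
step 6: ⟨T=(if0 7 then 2 else 6); E=∅; St=[subR :: mulL(-1)]⟩
step 7: ⟨T=7; E=∅; St=[if0 :: subR :: mulL(-1)]⟩
step 8: ⟨T=6; E=∅; St=[subR :: mulL(-1)]⟩
step 9: ⟨T=(6 * 2); E=∅; St=[subL(6) :: mulL(-1)]⟩
step 10: ⟨T=6; E=∅; St=[mulR :: subL(6) :: mulL(-1)]⟩
step 11: ⟨T=2; E=∅; St=[mulL(6) :: subL(6) :: mulL(-1)]⟩
→ final value 6

Answer: 6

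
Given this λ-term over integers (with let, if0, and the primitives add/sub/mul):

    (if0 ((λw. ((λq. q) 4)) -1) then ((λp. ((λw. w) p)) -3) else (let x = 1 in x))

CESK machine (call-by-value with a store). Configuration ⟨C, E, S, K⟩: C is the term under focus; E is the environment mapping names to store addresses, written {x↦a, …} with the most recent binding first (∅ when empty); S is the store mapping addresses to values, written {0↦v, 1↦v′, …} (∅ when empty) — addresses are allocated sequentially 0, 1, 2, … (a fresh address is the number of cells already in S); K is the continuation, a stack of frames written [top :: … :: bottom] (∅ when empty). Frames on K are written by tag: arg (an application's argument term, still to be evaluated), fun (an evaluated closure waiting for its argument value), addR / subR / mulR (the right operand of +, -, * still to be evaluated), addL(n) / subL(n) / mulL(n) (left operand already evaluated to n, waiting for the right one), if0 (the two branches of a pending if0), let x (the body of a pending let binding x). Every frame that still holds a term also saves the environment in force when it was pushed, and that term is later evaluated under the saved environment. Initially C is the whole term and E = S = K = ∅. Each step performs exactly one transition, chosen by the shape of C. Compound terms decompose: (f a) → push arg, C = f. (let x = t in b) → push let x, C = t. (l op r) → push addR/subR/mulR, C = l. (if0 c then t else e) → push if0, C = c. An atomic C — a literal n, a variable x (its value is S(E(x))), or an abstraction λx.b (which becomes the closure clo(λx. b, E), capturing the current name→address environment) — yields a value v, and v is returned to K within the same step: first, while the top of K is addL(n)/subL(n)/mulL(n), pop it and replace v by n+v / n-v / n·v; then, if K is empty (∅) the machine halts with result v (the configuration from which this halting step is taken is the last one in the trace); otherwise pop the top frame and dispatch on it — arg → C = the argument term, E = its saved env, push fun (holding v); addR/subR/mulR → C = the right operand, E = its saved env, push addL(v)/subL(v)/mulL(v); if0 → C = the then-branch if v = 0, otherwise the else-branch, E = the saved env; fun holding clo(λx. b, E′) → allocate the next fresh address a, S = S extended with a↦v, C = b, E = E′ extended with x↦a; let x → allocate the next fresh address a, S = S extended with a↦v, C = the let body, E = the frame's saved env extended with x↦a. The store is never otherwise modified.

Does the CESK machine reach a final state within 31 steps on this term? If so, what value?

[0] [C=(if0 ((λw. ((λq. q) 4)) -1) then ((λp. ((λw. w) p)) -3) else (let x = 1 in x)) | E=∅ | S=∅ | K=∅]
[1] [C=((λw. ((λq. q) 4)) -1) | E=∅ | S=∅ | K=[if0]]
[2] [C=(λw. ((λq. q) 4)) | E=∅ | S=∅ | K=[arg :: if0]]
[3] [C=-1 | E=∅ | S=∅ | K=[fun :: if0]]
[4] [C=((λq. q) 4) | E={w↦0} | S={0↦-1} | K=[if0]]
[5] [C=(λq. q) | E={w↦0} | S={0↦-1} | K=[arg :: if0]]
[6] [C=4 | E={w↦0} | S={0↦-1} | K=[fun :: if0]]
[7] [C=q | E={q↦1, w↦0} | S={0↦-1, 1↦4} | K=[if0]]
[8] [C=(let x = 1 in x) | E=∅ | S={0↦-1, 1↦4} | K=∅]
[9] [C=1 | E=∅ | S={0↦-1, 1↦4} | K=[let x]]
[10] [C=x | E={x↦2} | S={0↦-1, 1↦4, 2↦1} | K=∅]
→ final value 1

Answer: 1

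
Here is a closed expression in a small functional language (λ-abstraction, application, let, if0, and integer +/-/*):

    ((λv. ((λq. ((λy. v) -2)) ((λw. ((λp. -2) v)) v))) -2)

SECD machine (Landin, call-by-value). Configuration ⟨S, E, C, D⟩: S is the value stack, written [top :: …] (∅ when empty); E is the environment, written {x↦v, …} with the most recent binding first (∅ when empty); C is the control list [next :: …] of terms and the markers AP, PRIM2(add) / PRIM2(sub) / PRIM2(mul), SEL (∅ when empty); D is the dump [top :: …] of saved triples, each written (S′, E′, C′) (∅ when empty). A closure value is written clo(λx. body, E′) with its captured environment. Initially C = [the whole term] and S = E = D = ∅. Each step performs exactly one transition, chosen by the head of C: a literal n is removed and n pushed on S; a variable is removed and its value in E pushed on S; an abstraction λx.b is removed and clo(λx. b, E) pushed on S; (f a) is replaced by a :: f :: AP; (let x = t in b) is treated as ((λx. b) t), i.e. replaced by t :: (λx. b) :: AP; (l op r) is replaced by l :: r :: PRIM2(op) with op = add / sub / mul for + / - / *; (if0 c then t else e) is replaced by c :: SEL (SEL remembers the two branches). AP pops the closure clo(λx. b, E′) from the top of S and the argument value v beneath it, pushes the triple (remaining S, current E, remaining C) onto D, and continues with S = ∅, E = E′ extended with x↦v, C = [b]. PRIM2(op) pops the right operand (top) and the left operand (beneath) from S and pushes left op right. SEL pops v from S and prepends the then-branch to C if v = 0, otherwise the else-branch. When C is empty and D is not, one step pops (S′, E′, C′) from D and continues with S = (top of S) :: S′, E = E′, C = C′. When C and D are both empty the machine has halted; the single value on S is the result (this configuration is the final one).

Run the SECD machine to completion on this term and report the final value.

Answer: -2

Execution trace:
0. ⟨S=∅; E=∅; C=[((λv. ((λq. ((λy. v) -2)) ((λw. ((λp. -2) v)) v))) -2)]; D=∅⟩
1. ⟨S=∅; E=∅; C=[-2 :: (λv. ((λq. ((λy. v) -2)) ((λw. ((λp. -2) v)) v))) :: AP]; D=∅⟩
2. ⟨S=[-2]; E=∅; C=[(λv. ((λq. ((λy. v) -2)) ((λw. ((λp. -2) v)) v))) :: AP]; D=∅⟩
3. ⟨S=[clo(λv. ((λq. ((λy. v) -2)) ((λw. ((λp. -2) v)) v)), ∅) :: -2]; E=∅; C=[AP]; D=∅⟩
4. ⟨S=∅; E={v↦-2}; C=[((λq. ((λy. v) -2)) ((λw. ((λp. -2) v)) v))]; D=[(∅, ∅, ∅)]⟩
5. ⟨S=∅; E={v↦-2}; C=[((λw. ((λp. -2) v)) v) :: (λq. ((λy. v) -2)) :: AP]; D=[(∅, ∅, ∅)]⟩
6. ⟨S=∅; E={v↦-2}; C=[v :: (λw. ((λp. -2) v)) :: AP :: (λq. ((λy. v) -2)) :: AP]; D=[(∅, ∅, ∅)]⟩
7. ⟨S=[-2]; E={v↦-2}; C=[(λw. ((λp. -2) v)) :: AP :: (λq. ((λy. v) -2)) :: AP]; D=[(∅, ∅, ∅)]⟩
8. ⟨S=[clo(λw. ((λp. -2) v), {v↦-2}) :: -2]; E={v↦-2}; C=[AP :: (λq. ((λy. v) -2)) :: AP]; D=[(∅, ∅, ∅)]⟩
9. ⟨S=∅; E={w↦-2, v↦-2}; C=[((λp. -2) v)]; D=[(∅, {v↦-2}, [(λq. ((λy. v) -2)) :: AP]) :: (∅, ∅, ∅)]⟩
10. ⟨S=∅; E={w↦-2, v↦-2}; C=[v :: (λp. -2) :: AP]; D=[(∅, {v↦-2}, [(λq. ((λy. v) -2)) :: AP]) :: (∅, ∅, ∅)]⟩
11. ⟨S=[-2]; E={w↦-2, v↦-2}; C=[(λp. -2) :: AP]; D=[(∅, {v↦-2}, [(λq. ((λy. v) -2)) :: AP]) :: (∅, ∅, ∅)]⟩
12. ⟨S=[clo(λp. -2, {w↦-2, v↦-2}) :: -2]; E={w↦-2, v↦-2}; C=[AP]; D=[(∅, {v↦-2}, [(λq. ((λy. v) -2)) :: AP]) :: (∅, ∅, ∅)]⟩
13. ⟨S=∅; E={p↦-2, w↦-2, v↦-2}; C=[-2]; D=[(∅, {w↦-2, v↦-2}, ∅) :: (∅, {v↦-2}, [(λq. ((λy. v) -2)) :: AP]) :: (∅, ∅, ∅)]⟩
14. ⟨S=[-2]; E={p↦-2, w↦-2, v↦-2}; C=∅; D=[(∅, {w↦-2, v↦-2}, ∅) :: (∅, {v↦-2}, [(λq. ((λy. v) -2)) :: AP]) :: (∅, ∅, ∅)]⟩
15. ⟨S=[-2]; E={w↦-2, v↦-2}; C=∅; D=[(∅, {v↦-2}, [(λq. ((λy. v) -2)) :: AP]) :: (∅, ∅, ∅)]⟩
16. ⟨S=[-2]; E={v↦-2}; C=[(λq. ((λy. v) -2)) :: AP]; D=[(∅, ∅, ∅)]⟩
17. ⟨S=[clo(λq. ((λy. v) -2), {v↦-2}) :: -2]; E={v↦-2}; C=[AP]; D=[(∅, ∅, ∅)]⟩
18. ⟨S=∅; E={q↦-2, v↦-2}; C=[((λy. v) -2)]; D=[(∅, {v↦-2}, ∅) :: (∅, ∅, ∅)]⟩
19. ⟨S=∅; E={q↦-2, v↦-2}; C=[-2 :: (λy. v) :: AP]; D=[(∅, {v↦-2}, ∅) :: (∅, ∅, ∅)]⟩
20. ⟨S=[-2]; E={q↦-2, v↦-2}; C=[(λy. v) :: AP]; D=[(∅, {v↦-2}, ∅) :: (∅, ∅, ∅)]⟩
21. ⟨S=[clo(λy. v, {q↦-2, v↦-2}) :: -2]; E={q↦-2, v↦-2}; C=[AP]; D=[(∅, {v↦-2}, ∅) :: (∅, ∅, ∅)]⟩
22. ⟨S=∅; E={y↦-2, q↦-2, v↦-2}; C=[v]; D=[(∅, {q↦-2, v↦-2}, ∅) :: (∅, {v↦-2}, ∅) :: (∅, ∅, ∅)]⟩
23. ⟨S=[-2]; E={y↦-2, q↦-2, v↦-2}; C=∅; D=[(∅, {q↦-2, v↦-2}, ∅) :: (∅, {v↦-2}, ∅) :: (∅, ∅, ∅)]⟩
24. ⟨S=[-2]; E={q↦-2, v↦-2}; C=∅; D=[(∅, {v↦-2}, ∅) :: (∅, ∅, ∅)]⟩
25. ⟨S=[-2]; E={v↦-2}; C=∅; D=[(∅, ∅, ∅)]⟩
26. ⟨S=[-2]; E=∅; C=∅; D=∅⟩
→ final value -2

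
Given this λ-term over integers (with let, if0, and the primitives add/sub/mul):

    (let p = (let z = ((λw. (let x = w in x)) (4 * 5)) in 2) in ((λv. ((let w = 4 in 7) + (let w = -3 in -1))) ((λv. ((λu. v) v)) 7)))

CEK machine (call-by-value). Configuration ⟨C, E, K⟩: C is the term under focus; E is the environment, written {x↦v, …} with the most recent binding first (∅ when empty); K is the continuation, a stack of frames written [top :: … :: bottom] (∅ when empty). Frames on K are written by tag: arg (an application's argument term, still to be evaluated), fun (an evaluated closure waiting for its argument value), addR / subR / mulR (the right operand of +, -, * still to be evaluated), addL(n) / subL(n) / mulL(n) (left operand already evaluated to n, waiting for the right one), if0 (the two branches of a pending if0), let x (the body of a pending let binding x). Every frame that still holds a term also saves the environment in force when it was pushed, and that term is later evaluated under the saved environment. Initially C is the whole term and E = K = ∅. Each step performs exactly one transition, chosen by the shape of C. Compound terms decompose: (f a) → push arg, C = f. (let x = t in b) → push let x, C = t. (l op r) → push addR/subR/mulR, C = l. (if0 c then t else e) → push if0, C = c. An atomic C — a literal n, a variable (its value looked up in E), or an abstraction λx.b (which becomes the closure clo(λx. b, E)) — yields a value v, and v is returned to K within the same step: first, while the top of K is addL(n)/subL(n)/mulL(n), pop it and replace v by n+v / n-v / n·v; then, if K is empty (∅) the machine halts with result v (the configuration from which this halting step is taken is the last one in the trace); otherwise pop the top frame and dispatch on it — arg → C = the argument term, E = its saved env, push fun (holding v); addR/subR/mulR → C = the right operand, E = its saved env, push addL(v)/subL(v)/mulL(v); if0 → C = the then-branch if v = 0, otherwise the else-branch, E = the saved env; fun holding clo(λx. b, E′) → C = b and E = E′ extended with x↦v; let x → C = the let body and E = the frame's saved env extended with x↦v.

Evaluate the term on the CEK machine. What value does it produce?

Answer: 6

Machine steps:
step 0: <C=(let p = (let z = ((λw. (let x = w in x)) (4 * 5)) in 2) in ((λv. ((let w = 4 in 7) + (let w = -3 in -1))) ((λv. ((λu. v) v)) 7))), E=∅, K=∅>
step 1: <C=(let z = ((λw. (let x = w in x)) (4 * 5)) in 2), E=∅, K=[let p]>
step 2: <C=((λw. (let x = w in x)) (4 * 5)), E=∅, K=[let z :: let p]>
step 3: <C=(λw. (let x = w in x)), E=∅, K=[arg :: let z :: let p]>
step 4: <C=(4 * 5), E=∅, K=[fun :: let z :: let p]>
step 5: <C=4, E=∅, K=[mulR :: fun :: let z :: let p]>
step 6: <C=5, E=∅, K=[mulL(4) :: fun :: let z :: let p]>
step 7: <C=(let x = w in x), E={w↦20}, K=[let z :: let p]>
step 8: <C=w, E={w↦20}, K=[let x :: let z :: let p]>
step 9: <C=x, E={x↦20, w↦20}, K=[let z :: let p]>
step 10: <C=2, E={z↦20}, K=[let p]>
step 11: <C=((λv. ((let w = 4 in 7) + (let w = -3 in -1))) ((λv. ((λu. v) v)) 7)), E={p↦2}, K=∅>
step 12: <C=(λv. ((let w = 4 in 7) + (let w = -3 in -1))), E={p↦2}, K=[arg]>
step 13: <C=((λv. ((λu. v) v)) 7), E={p↦2}, K=[fun]>
step 14: <C=(λv. ((λu. v) v)), E={p↦2}, K=[arg :: fun]>
step 15: <C=7, E={p↦2}, K=[fun :: fun]>
step 16: <C=((λu. v) v), E={v↦7, p↦2}, K=[fun]>
step 17: <C=(λu. v), E={v↦7, p↦2}, K=[arg :: fun]>
step 18: <C=v, E={v↦7, p↦2}, K=[fun :: fun]>
step 19: <C=v, E={u↦7, v↦7, p↦2}, K=[fun]>
step 20: <C=((let w = 4 in 7) + (let w = -3 in -1)), E={v↦7, p↦2}, K=∅>
step 21: <C=(let w = 4 in 7), E={v↦7, p↦2}, K=[addR]>
step 22: <C=4, E={v↦7, p↦2}, K=[let w :: addR]>
step 23: <C=7, E={w↦4, v↦7, p↦2}, K=[addR]>
step 24: <C=(let w = -3 in -1), E={v↦7, p↦2}, K=[addL(7)]>
step 25: <C=-3, E={v↦7, p↦2}, K=[let w :: addL(7)]>
step 26: <C=-1, E={w↦-3, v↦7, p↦2}, K=[addL(7)]>
→ final value 6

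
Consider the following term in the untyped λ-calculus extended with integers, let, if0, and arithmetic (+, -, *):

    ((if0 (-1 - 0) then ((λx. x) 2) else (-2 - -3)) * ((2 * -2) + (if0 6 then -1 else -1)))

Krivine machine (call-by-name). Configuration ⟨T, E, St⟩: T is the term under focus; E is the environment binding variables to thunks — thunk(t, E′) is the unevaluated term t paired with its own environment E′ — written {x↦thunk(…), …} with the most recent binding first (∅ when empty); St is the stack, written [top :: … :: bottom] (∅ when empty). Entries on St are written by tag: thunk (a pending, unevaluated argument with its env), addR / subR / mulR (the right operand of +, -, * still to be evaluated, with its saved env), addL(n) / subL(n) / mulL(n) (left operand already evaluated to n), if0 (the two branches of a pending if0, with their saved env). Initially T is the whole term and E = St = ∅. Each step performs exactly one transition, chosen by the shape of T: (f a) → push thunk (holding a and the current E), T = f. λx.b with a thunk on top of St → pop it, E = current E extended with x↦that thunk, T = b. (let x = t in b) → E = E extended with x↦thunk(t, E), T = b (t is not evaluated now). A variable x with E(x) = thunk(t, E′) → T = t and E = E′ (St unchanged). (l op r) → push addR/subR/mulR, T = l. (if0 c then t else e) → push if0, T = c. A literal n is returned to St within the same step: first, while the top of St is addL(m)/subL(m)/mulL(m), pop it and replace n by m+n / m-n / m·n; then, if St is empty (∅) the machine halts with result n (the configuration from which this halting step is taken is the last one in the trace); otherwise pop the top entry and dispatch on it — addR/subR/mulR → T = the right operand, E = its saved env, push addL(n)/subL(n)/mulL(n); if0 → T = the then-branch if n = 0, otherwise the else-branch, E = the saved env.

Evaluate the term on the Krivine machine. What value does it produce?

[0] ⟨T=((if0 (-1 - 0) then ((λx. x) 2) else (-2 - -3)) * ((2 * -2) + (if0 6 then -1 else -1))); E=∅; St=∅⟩
[1] ⟨T=(if0 (-1 - 0) then ((λx. x) 2) else (-2 - -3)); E=∅; St=[mulR]⟩
[2] ⟨T=(-1 - 0); E=∅; St=[if0 :: mulR]⟩
[3] ⟨T=-1; E=∅; St=[subR :: if0 :: mulR]⟩
[4] ⟨T=0; E=∅; St=[subL(-1) :: if0 :: mulR]⟩
[5] ⟨T=(-2 - -3); E=∅; St=[mulR]⟩
[6] ⟨T=-2; E=∅; St=[subR :: mulR]⟩
[7] ⟨T=-3; E=∅; St=[subL(-2) :: mulR]⟩
[8] ⟨T=((2 * -2) + (if0 6 then -1 else -1)); E=∅; St=[mulL(1)]⟩
[9] ⟨T=(2 * -2); E=∅; St=[addR :: mulL(1)]⟩
[10] ⟨T=2; E=∅; St=[mulR :: addR :: mulL(1)]⟩
[11] ⟨T=-2; E=∅; St=[mulL(2) :: addR :: mulL(1)]⟩
[12] ⟨T=(if0 6 then -1 else -1); E=∅; St=[addL(-4) :: mulL(1)]⟩
[13] ⟨T=6; E=∅; St=[if0 :: addL(-4) :: mulL(1)]⟩
[14] ⟨T=-1; E=∅; St=[addL(-4) :: mulL(1)]⟩
→ final value -5

Answer: -5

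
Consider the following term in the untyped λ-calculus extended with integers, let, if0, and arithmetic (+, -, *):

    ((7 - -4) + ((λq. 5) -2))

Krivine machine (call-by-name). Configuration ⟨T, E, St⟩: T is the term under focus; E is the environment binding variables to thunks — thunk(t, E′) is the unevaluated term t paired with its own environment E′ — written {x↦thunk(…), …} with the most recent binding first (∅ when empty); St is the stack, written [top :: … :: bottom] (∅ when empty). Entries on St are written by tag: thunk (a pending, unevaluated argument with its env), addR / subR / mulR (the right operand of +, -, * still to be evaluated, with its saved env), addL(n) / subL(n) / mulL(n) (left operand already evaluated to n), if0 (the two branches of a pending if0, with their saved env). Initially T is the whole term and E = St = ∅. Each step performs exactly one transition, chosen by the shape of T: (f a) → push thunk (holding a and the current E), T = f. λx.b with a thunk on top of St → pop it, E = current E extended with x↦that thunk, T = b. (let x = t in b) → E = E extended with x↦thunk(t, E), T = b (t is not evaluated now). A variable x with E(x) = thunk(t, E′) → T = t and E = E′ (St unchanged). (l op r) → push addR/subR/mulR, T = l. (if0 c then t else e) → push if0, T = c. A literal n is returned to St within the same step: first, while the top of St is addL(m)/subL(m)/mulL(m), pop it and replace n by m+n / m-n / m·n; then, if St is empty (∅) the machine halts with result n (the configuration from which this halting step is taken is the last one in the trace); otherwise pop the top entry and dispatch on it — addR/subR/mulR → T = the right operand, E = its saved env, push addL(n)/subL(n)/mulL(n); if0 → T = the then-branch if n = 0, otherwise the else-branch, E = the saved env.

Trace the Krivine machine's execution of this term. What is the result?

Answer: 16

Machine steps:
step 0: ⟨T=((7 - -4) + ((λq. 5) -2)); E=∅; St=∅⟩
step 1: ⟨T=(7 - -4); E=∅; St=[addR]⟩
step 2: ⟨T=7; E=∅; St=[subR :: addR]⟩
step 3: ⟨T=-4; E=∅; St=[subL(7) :: addR]⟩
step 4: ⟨T=((λq. 5) -2); E=∅; St=[addL(11)]⟩
step 5: ⟨T=(λq. 5); E=∅; St=[thunk :: addL(11)]⟩
step 6: ⟨T=5; E={q↦thunk(-2, ∅)}; St=[addL(11)]⟩
→ final value 16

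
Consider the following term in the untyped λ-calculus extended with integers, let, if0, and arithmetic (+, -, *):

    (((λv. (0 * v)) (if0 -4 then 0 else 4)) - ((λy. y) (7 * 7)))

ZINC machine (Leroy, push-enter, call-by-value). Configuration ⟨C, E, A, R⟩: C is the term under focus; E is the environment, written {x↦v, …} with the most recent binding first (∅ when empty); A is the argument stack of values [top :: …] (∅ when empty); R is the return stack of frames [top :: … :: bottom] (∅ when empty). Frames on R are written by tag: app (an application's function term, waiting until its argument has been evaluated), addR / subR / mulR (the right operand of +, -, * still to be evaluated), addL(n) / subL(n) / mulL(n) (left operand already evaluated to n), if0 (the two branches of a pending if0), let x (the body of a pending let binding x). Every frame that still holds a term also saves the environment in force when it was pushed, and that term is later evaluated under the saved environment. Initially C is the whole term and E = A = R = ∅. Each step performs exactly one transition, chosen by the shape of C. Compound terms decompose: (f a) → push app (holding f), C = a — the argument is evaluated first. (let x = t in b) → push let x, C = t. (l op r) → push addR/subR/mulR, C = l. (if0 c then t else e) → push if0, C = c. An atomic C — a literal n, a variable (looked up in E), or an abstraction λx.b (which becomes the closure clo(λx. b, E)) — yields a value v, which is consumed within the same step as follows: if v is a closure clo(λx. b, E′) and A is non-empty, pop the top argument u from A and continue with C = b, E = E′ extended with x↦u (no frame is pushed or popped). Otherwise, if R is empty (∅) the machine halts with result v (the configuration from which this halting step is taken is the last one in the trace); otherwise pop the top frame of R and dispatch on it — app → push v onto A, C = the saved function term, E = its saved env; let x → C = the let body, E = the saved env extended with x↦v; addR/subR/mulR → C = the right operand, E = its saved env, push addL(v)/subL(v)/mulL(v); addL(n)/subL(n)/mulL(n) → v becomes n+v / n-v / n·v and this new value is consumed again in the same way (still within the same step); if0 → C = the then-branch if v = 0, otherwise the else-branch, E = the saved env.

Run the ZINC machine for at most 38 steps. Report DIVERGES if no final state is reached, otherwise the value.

Answer: -49

Execution trace:
t=0: [C=(((λv. (0 * v)) (if0 -4 then 0 else 4)) - ((λy. y) (7 * 7))) | E=∅ | A=∅ | R=∅]
t=1: [C=((λv. (0 * v)) (if0 -4 then 0 else 4)) | E=∅ | A=∅ | R=[subR]]
t=2: [C=(if0 -4 then 0 else 4) | E=∅ | A=∅ | R=[app :: subR]]
t=3: [C=-4 | E=∅ | A=∅ | R=[if0 :: app :: subR]]
t=4: [C=4 | E=∅ | A=∅ | R=[app :: subR]]
t=5: [C=(λv. (0 * v)) | E=∅ | A=[4] | R=[subR]]
t=6: [C=(0 * v) | E={v↦4} | A=∅ | R=[subR]]
t=7: [C=0 | E={v↦4} | A=∅ | R=[mulR :: subR]]
t=8: [C=v | E={v↦4} | A=∅ | R=[mulL(0) :: subR]]
t=9: [C=((λy. y) (7 * 7)) | E=∅ | A=∅ | R=[subL(0)]]
t=10: [C=(7 * 7) | E=∅ | A=∅ | R=[app :: subL(0)]]
t=11: [C=7 | E=∅ | A=∅ | R=[mulR :: app :: subL(0)]]
t=12: [C=7 | E=∅ | A=∅ | R=[mulL(7) :: app :: subL(0)]]
t=13: [C=(λy. y) | E=∅ | A=[49] | R=[subL(0)]]
t=14: [C=y | E={y↦49} | A=∅ | R=[subL(0)]]
→ final value -49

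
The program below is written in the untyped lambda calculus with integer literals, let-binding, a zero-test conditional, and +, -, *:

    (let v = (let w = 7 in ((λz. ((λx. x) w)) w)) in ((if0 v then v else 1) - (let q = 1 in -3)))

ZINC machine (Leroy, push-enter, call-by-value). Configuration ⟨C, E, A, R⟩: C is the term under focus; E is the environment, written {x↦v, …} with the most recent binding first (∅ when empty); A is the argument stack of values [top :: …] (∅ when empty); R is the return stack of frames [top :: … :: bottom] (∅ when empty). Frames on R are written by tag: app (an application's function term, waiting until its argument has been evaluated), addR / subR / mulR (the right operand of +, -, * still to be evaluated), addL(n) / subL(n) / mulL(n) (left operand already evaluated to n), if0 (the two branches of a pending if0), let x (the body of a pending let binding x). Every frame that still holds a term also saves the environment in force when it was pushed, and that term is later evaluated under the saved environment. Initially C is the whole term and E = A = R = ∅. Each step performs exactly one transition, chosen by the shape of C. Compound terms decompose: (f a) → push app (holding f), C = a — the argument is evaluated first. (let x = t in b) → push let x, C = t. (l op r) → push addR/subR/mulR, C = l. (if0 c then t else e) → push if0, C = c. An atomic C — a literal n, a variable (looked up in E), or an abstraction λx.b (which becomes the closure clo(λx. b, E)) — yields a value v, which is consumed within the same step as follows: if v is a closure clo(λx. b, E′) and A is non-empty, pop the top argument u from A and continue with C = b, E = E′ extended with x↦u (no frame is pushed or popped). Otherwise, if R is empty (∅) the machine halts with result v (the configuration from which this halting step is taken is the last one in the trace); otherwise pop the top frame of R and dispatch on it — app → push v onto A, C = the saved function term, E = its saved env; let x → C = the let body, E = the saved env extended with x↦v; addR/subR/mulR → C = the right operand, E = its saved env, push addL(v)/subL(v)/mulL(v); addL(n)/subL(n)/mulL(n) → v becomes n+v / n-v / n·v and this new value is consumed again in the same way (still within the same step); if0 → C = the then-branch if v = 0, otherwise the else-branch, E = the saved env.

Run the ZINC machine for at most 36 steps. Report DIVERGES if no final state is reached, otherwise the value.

step 0: ⟨C=(let v = (let w = 7 in ((λz. ((λx. x) w)) w)) in ((if0 v then v else 1) - (let q = 1 in -3))); E=∅; A=∅; R=∅⟩
step 1: ⟨C=(let w = 7 in ((λz. ((λx. x) w)) w)); E=∅; A=∅; R=[let v]⟩
step 2: ⟨C=7; E=∅; A=∅; R=[let w :: let v]⟩
step 3: ⟨C=((λz. ((λx. x) w)) w); E={w↦7}; A=∅; R=[let v]⟩
step 4: ⟨C=w; E={w↦7}; A=∅; R=[app :: let v]⟩
step 5: ⟨C=(λz. ((λx. x) w)); E={w↦7}; A=[7]; R=[let v]⟩
step 6: ⟨C=((λx. x) w); E={z↦7, w↦7}; A=∅; R=[let v]⟩
step 7: ⟨C=w; E={z↦7, w↦7}; A=∅; R=[app :: let v]⟩
step 8: ⟨C=(λx. x); E={z↦7, w↦7}; A=[7]; R=[let v]⟩
step 9: ⟨C=x; E={x↦7, z↦7, w↦7}; A=∅; R=[let v]⟩
step 10: ⟨C=((if0 v then v else 1) - (let q = 1 in -3)); E={v↦7}; A=∅; R=∅⟩
step 11: ⟨C=(if0 v then v else 1); E={v↦7}; A=∅; R=[subR]⟩
step 12: ⟨C=v; E={v↦7}; A=∅; R=[if0 :: subR]⟩
step 13: ⟨C=1; E={v↦7}; A=∅; R=[subR]⟩
step 14: ⟨C=(let q = 1 in -3); E={v↦7}; A=∅; R=[subL(1)]⟩
step 15: ⟨C=1; E={v↦7}; A=∅; R=[let q :: subL(1)]⟩
step 16: ⟨C=-3; E={q↦1, v↦7}; A=∅; R=[subL(1)]⟩
→ final value 4

Answer: 4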